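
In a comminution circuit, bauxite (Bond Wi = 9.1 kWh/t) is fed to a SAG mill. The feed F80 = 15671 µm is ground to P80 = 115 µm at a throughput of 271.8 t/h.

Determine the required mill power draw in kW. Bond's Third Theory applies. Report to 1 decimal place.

P = 2108.9 kW

W = 10·Wi·(P80^(-½) − F80^(-½))
W = 10·9.1·(1/√115 − 1/√15671) = 10·9.1·(0.085262) = 7.7589 kWh/t
P_mill = W·ṁ = 7.7589·271.8 = 2108.9 kW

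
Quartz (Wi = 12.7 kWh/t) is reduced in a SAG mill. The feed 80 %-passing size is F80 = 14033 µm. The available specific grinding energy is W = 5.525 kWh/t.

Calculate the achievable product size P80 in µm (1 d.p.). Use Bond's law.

Bond:  W = 10 Wi (1/√P − 1/√F)
⇒ 1/√P80 = W/(10 Wi) + 1/√F80
  = 5.5250/(10·12.7) + 1/√14033 = 0.043504 + 0.008442 = 0.051946
P80 = (1/0.051946)² = 19.2509² = 370.60 µm

P80 = 370.6 µm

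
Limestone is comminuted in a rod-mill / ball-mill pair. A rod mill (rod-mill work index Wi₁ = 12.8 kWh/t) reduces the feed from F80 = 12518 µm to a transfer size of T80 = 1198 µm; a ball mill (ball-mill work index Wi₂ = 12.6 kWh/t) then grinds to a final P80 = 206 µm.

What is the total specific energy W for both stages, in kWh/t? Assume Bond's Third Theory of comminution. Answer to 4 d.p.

W = 7.6926 kWh/t

Bond: W = 10·Wi·(1/√P80 − 1/√F80)
Stage 1 (12518→1198 µm, Wi₁=12.8): W₁ = 10·12.8·(0.028892 − 0.008938) = 2.5541 kWh/t
Stage 2 (1198→206 µm, Wi₂=12.6): W₂ = 10·12.6·(0.069673 − 0.028892) = 5.1385 kWh/t
W = W₁ + W₂ = 2.5541 + 5.1385 = 7.6926 kWh/t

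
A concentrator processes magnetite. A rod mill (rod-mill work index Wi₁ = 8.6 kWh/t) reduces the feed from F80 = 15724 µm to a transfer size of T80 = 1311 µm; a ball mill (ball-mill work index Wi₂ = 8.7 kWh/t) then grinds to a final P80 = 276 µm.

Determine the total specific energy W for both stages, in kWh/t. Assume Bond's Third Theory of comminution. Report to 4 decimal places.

W = 4.5233 kWh/t

W = 10 Wi / √P80 − 10 Wi / √F80
Stage 1 (15724→1311 µm, Wi₁=8.6): W₁ = 10·8.6·(0.027618 − 0.007975) = 1.6894 kWh/t
Stage 2 (1311→276 µm, Wi₂=8.7): W₂ = 10·8.7·(0.060193 − 0.027618) = 2.8340 kWh/t
W = W₁ + W₂ = 1.6894 + 2.8340 = 4.5233 kWh/t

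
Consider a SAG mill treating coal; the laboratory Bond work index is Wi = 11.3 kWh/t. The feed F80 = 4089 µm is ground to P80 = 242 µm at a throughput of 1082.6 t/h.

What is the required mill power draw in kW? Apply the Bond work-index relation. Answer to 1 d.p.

P = 5950.8 kW

W_Bond = 10·Wi·(1/√P₈₀ − 1/√F₈₀)
W = 10·11.3·(1/√242 − 1/√4089) = 10·11.3·(0.048644) = 5.4968 kWh/t
Mill draw = 5.4968 × 1082.6 = 5950.8 kW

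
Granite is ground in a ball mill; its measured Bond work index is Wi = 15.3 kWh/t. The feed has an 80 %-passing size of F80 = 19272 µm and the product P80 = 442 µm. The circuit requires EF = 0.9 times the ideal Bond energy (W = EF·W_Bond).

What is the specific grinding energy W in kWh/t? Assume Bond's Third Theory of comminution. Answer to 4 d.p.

Bond:  W = 10 Wi (1/√P − 1/√F)
1/√442 = 0.047565;  1/√19272 = 0.007203
W = 10·15.3·(0.047565 − 0.007203) = 6.1754 kWh/t
Apply correction: 6.1754 × 0.9 = 5.5578 kWh/t

W = 5.5578 kWh/t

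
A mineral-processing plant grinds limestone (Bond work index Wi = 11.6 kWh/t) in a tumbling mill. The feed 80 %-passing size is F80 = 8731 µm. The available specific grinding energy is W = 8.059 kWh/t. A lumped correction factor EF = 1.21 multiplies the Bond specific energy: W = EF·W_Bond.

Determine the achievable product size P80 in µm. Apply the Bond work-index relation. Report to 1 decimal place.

W = 10·Wi·[P80^(−½) − F80^(−½)]
W_Bond = W / EF = 8.059 / 1.21 = 6.6603 kWh/t
P80^-0.5 = F80^-0.5 + W_Bond/(10 Wi)
  = 6.6603/(10·11.6) + 1/√8731 = 0.057417 + 0.010702 = 0.068119
P80 = (1/0.068119)² = 14.6803² = 215.51 µm

P80 = 215.5 µm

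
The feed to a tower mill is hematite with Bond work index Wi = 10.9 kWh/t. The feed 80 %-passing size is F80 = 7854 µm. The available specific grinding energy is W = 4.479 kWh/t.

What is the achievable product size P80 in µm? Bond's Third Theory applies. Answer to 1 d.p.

P80 = 364.5 µm

W = 10·Wi·[P80^(−½) − F80^(−½)]
⇒ 1/√P80 = W/(10·Wi) + 1/√F80
  = 4.4790/(10·10.9) + 1/√7854 = 0.041092 + 0.011284 = 0.052376
P80 = (1/0.052376)² = 19.0929² = 364.54 µm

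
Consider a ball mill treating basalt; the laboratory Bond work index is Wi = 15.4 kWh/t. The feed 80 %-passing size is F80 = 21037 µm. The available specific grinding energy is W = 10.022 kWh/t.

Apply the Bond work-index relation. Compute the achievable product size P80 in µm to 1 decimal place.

P80 = 193.0 µm

W = 10 Wi / √P80 − 10 Wi / √F80
⇒ 1/√P80 = W/(10 Wi) + 1/√F80
  = 10.0220/(10·15.4) + 1/√21037 = 0.065078 + 0.006895 = 0.071973
P80 = (1/0.071973)² = 13.8942² = 193.05 µm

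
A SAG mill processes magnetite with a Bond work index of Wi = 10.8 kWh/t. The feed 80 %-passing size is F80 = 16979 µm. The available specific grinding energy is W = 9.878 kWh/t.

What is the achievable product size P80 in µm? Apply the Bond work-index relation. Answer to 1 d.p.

W = 10·Wi·(P80^(-½) − F80^(-½))
1/√P80 = 1/√F80 + W/(10·Wi)
  = 9.8780/(10·10.8) + 1/√16979 = 0.091463 + 0.007674 = 0.099137
P80 = (1/0.099137)² = 10.0870² = 101.75 µm

P80 = 101.7 µm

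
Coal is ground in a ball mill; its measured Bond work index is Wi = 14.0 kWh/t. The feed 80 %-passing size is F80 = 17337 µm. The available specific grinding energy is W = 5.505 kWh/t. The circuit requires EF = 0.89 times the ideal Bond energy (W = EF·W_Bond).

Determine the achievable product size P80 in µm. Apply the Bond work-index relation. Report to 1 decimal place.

W = 10·Wi·(P80^(-½) − F80^(-½))
W_Bond = W / EF = 5.505 / 0.89 = 6.1854 kWh/t
1/√P80 = 1/√F80 + W_Bond/(10·Wi)
  = 6.1854/(10·14.0) + 1/√17337 = 0.044181 + 0.007595 = 0.051776
P80 = (1/0.051776)² = 19.3139² = 373.03 µm

P80 = 373.0 µm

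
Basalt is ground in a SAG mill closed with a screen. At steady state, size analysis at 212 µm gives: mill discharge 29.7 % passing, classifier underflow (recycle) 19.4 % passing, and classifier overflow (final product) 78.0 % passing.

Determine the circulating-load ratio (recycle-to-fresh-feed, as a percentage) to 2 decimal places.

CL = 468.93 %

Let r = R/F. Size balance at 212 µm:
(1+r)·d = r·u + o ⇒ r = (o−d)/(d−u)
r = (78.0 − 29.7)/(29.7 − 19.4) = 48.3/10.3 = 4.6893
CL = 100·r = 468.93 %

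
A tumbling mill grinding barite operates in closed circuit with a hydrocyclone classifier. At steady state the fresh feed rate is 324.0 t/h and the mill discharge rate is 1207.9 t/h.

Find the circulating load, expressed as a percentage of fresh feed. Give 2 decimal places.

M = F + R at steady state, so:
R = M − F = 1207.9 − 324.0 = 883.9 t/h
CL = 100·R/F = 100·883.9/324.0 = 272.81 %

CL = 272.81 %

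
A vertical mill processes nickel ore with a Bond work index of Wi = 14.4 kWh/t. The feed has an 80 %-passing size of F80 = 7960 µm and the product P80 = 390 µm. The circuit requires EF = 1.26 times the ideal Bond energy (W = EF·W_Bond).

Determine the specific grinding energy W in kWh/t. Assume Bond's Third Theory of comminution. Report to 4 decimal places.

Bond:  W = 10 Wi (1/√P − 1/√F)
1/√390 = 0.050637;  1/√7960 = 0.011208
W = 10·14.4·(0.050637 − 0.011208) = 5.6777 kWh/t
With EF = 1.26: W = 5.6777·1.26 = 7.1539 kWh/t

W = 7.1539 kWh/t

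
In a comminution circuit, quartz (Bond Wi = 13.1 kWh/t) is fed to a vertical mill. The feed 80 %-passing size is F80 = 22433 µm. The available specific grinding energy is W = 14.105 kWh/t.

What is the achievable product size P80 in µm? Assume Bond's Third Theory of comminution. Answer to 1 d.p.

P80 = 76.5 µm

Bond:  W = 10 Wi (1/√P − 1/√F)
⇒ 1/√P80 = W/(10·Wi) + 1/√F80
  = 14.1050/(10·13.1) + 1/√22433 = 0.107672 + 0.006677 = 0.114348
P80 = (1/0.114348)² = 8.7452² = 76.48 µm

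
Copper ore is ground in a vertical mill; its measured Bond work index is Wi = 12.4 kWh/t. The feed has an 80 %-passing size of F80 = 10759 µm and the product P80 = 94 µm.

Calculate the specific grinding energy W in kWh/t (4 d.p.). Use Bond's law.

W = 11.5942 kWh/t

W = 10 Wi (P80^-0.5 − F80^-0.5)
1/√94 = 0.103142;  1/√10759 = 0.009641
W = 10·12.4·(0.103142 − 0.009641) = 11.5942 kWh/t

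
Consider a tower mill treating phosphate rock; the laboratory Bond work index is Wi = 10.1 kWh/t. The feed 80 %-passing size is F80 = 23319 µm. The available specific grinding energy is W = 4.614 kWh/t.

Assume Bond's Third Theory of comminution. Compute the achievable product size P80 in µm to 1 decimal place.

P80 = 366.5 µm

Bond:  W = 10 Wi (1/√P − 1/√F)
P80^(−½) = W/(10 Wi) + F80^(−½)
  = 4.6140/(10·10.1) + 1/√23319 = 0.045683 + 0.006549 = 0.052232
P80 = (1/0.052232)² = 19.1455² = 366.55 µm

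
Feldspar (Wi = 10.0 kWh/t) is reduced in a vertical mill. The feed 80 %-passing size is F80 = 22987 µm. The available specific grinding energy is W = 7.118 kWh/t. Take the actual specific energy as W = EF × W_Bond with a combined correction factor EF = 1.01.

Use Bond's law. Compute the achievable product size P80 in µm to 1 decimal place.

P80 = 168.4 µm

W = 10 Wi (1/√P80 − 1/√F80)  [Bond]
W_Bond = W / EF = 7.118 / 1.01 = 7.0475 kWh/t
P80^(−½) = W_Bond/(10 Wi) + F80^(−½)
  = 7.0475/(10·10.0) + 1/√22987 = 0.070475 + 0.006596 = 0.077071
P80 = (1/0.077071)² = 12.9751² = 168.35 µm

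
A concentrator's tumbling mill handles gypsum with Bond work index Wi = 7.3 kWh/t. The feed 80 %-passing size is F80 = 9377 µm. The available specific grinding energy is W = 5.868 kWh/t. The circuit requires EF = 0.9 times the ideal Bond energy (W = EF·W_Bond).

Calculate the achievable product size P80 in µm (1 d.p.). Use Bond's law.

W = 10·Wi·[P80^(−½) − F80^(−½)]
W_Bond = W / EF = 5.868 / 0.9 = 6.5200 kWh/t
⇒ 1/√P80 = W_Bond/(10·Wi) + 1/√F80
  = 6.5200/(10·7.3) + 1/√9377 = 0.089315 + 0.010327 = 0.099642
P80 = (1/0.099642)² = 10.0359² = 100.72 µm

P80 = 100.7 µm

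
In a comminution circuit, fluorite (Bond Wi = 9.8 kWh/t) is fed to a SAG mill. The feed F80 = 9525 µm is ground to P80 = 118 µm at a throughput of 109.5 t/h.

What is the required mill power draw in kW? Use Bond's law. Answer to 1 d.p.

Bond: W = 10·Wi·(1/√P80 − 1/√F80)
W = 10·9.8·(1/√118 − 1/√9525) = 10·9.8·(0.081811) = 8.0175 kWh/t
P = W·T = 8.0175·109.5 = 877.9 kW

P = 877.9 kW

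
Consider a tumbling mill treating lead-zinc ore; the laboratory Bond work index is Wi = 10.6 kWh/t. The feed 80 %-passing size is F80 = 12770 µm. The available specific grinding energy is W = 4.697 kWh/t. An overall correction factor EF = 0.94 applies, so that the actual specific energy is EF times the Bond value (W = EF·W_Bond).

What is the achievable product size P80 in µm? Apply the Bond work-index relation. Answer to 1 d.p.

W = 10 Wi (P80^-0.5 − F80^-0.5)
W_Bond = W / EF = 4.697 / 0.94 = 4.9968 kWh/t
P80^(−½) = W_Bond/(10 Wi) + F80^(−½)
  = 4.9968/(10·10.6) + 1/√12770 = 0.047140 + 0.008849 = 0.055989
P80 = (1/0.055989)² = 17.8607² = 319.00 µm

P80 = 319.0 µm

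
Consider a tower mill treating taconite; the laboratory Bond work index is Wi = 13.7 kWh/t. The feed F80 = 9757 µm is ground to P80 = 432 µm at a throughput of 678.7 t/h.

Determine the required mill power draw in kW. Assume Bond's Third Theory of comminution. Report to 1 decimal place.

W = 10 Wi / √P80 − 10 Wi / √F80
W = 10·13.7·(1/√432 − 1/√9757) = 10·13.7·(0.037989) = 5.2045 kWh/t
Power = W × throughput = 5.2045 kWh/t × 678.7 t/h = 3532.3 kW

P = 3532.3 kW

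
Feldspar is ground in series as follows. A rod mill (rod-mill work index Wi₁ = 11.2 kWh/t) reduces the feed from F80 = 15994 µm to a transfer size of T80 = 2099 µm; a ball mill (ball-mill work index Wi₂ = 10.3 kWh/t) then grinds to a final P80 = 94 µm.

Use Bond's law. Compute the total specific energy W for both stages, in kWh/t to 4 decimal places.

Bond: W = 10·Wi·(1/√P80 − 1/√F80)
Stage 1 (15994→2099 µm, Wi₁=11.2): W₁ = 10·11.2·(0.021827 − 0.007907) = 1.5590 kWh/t
Stage 2 (2099→94 µm, Wi₂=10.3): W₂ = 10·10.3·(0.103142 − 0.021827) = 8.3755 kWh/t
W = W₁ + W₂ = 1.5590 + 8.3755 = 9.9345 kWh/t

W = 9.9345 kWh/t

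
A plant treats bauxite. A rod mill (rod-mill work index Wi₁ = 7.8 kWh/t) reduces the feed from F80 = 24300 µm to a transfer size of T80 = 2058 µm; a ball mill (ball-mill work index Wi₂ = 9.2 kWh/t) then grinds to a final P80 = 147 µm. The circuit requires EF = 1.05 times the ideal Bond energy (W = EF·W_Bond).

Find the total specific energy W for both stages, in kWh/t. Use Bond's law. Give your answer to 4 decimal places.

W = 10 Wi (1/√P80 − 1/√F80)  [Bond]
Stage 1 (24300→2058 µm, Wi₁=7.8): W₁ = 10·7.8·(0.022043 − 0.006415) = 1.2190 kWh/t
Stage 2 (2058→147 µm, Wi₂=9.2): W₂ = 10·9.2·(0.082479 − 0.022043) = 5.5600 kWh/t
W = W₁ + W₂ = 1.2190 + 5.5600 = 6.7791 kWh/t
W_actual = 1.05 × 6.7791 = 7.1180 kWh/t

W = 7.1180 kWh/t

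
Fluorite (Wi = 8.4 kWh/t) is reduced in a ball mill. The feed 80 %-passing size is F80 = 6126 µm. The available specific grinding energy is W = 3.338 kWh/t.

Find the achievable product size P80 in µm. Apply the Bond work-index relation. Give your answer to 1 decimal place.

P80 = 362.6 µm

W = 10·Wi·[P80^(−½) − F80^(−½)]
⇒ 1/√P80 = W/(10 Wi) + 1/√F80
  = 3.3380/(10·8.4) + 1/√6126 = 0.039738 + 0.012776 = 0.052515
P80 = (1/0.052515)² = 19.0423² = 362.61 µm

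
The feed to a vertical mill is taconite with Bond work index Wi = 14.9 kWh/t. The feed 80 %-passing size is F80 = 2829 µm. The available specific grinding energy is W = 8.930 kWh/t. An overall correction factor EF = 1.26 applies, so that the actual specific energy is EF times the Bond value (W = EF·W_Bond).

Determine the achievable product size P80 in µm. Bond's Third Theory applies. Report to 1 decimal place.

P80 = 227.0 µm

W = 10 Wi (P80^-0.5 − F80^-0.5)
W_Bond = W / EF = 8.930 / 1.26 = 7.0873 kWh/t
P80^-0.5 = F80^-0.5 + W_Bond/(10 Wi)
  = 7.0873/(10·14.9) + 1/√2829 = 0.047566 + 0.018801 = 0.066367
P80 = (1/0.066367)² = 15.0678² = 227.04 µm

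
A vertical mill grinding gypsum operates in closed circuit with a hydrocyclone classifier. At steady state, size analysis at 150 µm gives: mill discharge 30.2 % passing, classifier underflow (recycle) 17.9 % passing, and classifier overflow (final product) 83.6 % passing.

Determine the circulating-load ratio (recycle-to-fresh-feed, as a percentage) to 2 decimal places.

Let r = R/F. Size balance at 150 µm:
r = (o − d)/(d − u)
r = (83.6 − 30.2)/(30.2 − 17.9) = 53.4/12.3 = 4.3415
CL = 100·r = 434.15 %

CL = 434.15 %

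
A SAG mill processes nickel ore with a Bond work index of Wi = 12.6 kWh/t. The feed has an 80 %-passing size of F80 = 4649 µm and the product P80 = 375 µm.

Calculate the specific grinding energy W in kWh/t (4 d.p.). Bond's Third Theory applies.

W = 10 Wi (1/√P80 − 1/√F80)  [Bond]
1/√375 = 0.051640;  1/√4649 = 0.014666
W = 10·12.6·(0.051640 − 0.014666) = 4.6587 kWh/t

W = 4.6587 kWh/t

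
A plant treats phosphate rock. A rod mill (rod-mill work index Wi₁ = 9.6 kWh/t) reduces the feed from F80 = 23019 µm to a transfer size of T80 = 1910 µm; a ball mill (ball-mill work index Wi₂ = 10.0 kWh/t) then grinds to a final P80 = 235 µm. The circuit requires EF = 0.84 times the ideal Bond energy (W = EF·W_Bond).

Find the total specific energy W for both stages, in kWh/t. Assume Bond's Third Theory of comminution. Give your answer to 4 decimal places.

W = 10·Wi·[P80^(−½) − F80^(−½)]
Stage 1 (23019→1910 µm, Wi₁=9.6): W₁ = 10·9.6·(0.022881 − 0.006591) = 1.5639 kWh/t
Stage 2 (1910→235 µm, Wi₂=10.0): W₂ = 10·10.0·(0.065233 − 0.022881) = 4.2351 kWh/t
W = W₁ + W₂ = 1.5639 + 4.2351 = 5.7990 kWh/t
With EF = 0.84: W = 5.7990·0.84 = 4.8712 kWh/t

W = 4.8712 kWh/t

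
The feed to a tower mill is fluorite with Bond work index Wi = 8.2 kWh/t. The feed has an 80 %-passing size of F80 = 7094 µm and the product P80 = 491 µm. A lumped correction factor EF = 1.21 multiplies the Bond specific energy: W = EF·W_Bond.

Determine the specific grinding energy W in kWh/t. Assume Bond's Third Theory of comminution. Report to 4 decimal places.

W = 10 Wi / √P80 − 10 Wi / √F80
1/√491 = 0.045129;  1/√7094 = 0.011873
W = 10·8.2·(0.045129 − 0.011873) = 2.7270 kWh/t
W_actual = 1.21 × 2.7270 = 3.2997 kWh/t

W = 3.2997 kWh/t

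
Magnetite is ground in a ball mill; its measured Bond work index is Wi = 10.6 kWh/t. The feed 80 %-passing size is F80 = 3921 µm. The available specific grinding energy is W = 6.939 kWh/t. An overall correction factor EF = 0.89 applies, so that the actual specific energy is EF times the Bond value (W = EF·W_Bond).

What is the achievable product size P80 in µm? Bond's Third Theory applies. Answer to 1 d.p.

P80 = 124.8 µm

W = 10·Wi·[P80^(−½) − F80^(−½)]
W_Bond = W / EF = 6.939 / 0.89 = 7.7966 kWh/t
⇒ 1/√P80 = W_Bond/(10 Wi) + 1/√F80
  = 7.7966/(10·10.6) + 1/√3921 = 0.073553 + 0.015970 = 0.089523
P80 = (1/0.089523)² = 11.1703² = 124.78 µm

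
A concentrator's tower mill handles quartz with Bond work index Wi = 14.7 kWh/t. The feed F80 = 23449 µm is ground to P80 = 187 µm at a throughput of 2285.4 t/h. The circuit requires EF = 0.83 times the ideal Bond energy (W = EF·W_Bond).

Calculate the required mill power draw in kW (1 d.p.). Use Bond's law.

W_Bond = 10·Wi·(1/√P₈₀ − 1/√F₈₀)
W = 10·14.7·(1/√187 − 1/√23449) = 10·14.7·(0.066597) = 9.7897 kWh/t
With EF = 0.83: W = 9.7897·0.83 = 8.1255 kWh/t
Mill draw = 8.1255 × 2285.4 = 18570.0 kW

P = 18570.0 kW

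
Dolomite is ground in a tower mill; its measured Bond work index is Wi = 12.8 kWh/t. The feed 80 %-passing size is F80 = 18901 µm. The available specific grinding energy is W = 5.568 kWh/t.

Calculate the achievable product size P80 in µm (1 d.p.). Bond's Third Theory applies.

P80 = 387.9 µm

Bond:  W = 10 Wi (1/√P − 1/√F)
P80^(−½) = W/(10 Wi) + F80^(−½)
  = 5.5680/(10·12.8) + 1/√18901 = 0.043500 + 0.007274 = 0.050774
P80 = (1/0.050774)² = 19.6952² = 387.90 µm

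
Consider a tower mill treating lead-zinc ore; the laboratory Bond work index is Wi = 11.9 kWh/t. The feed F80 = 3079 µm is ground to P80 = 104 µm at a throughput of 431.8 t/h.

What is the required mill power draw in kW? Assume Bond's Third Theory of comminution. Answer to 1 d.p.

P = 4112.6 kW

Bond:  W = 10 Wi (1/√P − 1/√F)
W = 10·11.9·(1/√104 − 1/√3079) = 10·11.9·(0.080036) = 9.5243 kWh/t
Mill draw = 9.5243 × 431.8 = 4112.6 kW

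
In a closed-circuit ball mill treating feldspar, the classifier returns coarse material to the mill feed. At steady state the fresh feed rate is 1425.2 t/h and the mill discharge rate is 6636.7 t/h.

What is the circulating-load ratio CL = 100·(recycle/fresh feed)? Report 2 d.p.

CL = 365.67 %

Discharge = new feed + return, hence
R = M − F = 6636.7 − 1425.2 = 5211.5 t/h
CL = 100·R/F = 100·5211.5/1425.2 = 365.67 %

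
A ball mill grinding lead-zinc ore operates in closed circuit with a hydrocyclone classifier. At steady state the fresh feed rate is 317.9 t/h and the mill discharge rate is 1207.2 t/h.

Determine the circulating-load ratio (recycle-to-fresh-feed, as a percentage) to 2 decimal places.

CL = 279.74 %

M = F + R at steady state, so:
R = M − F = 1207.2 − 317.9 = 889.3 t/h
CL = 100·R/F = 100·889.3/317.9 = 279.74 %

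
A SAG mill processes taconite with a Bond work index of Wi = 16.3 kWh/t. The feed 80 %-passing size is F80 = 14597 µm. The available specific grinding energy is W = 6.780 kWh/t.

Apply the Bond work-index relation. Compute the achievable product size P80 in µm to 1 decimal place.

W = 10 Wi (1/√P80 − 1/√F80)  [Bond]
⇒ 1/√P80 = W/(10·Wi) + 1/√F80
  = 6.7800/(10·16.3) + 1/√14597 = 0.041595 + 0.008277 = 0.049872
P80 = (1/0.049872)² = 20.0513² = 402.06 µm

P80 = 402.1 µm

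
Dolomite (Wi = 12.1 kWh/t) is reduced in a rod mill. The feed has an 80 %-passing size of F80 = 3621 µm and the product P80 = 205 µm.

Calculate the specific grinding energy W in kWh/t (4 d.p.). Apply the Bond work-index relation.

Bond: W = 10·Wi·(1/√P80 − 1/√F80)
1/√205 = 0.069843;  1/√3621 = 0.016618
W = 10·12.1·(0.069843 − 0.016618) = 6.4402 kWh/t

W = 6.4402 kWh/t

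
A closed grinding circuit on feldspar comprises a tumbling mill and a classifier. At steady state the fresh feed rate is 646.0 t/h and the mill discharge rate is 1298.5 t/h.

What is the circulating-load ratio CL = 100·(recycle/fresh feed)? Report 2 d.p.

Steady state: M = F + R.
R = M − F = 1298.5 − 646.0 = 652.5 t/h
CL = 100·R/F = 100·652.5/646.0 = 101.01 %

CL = 101.01 %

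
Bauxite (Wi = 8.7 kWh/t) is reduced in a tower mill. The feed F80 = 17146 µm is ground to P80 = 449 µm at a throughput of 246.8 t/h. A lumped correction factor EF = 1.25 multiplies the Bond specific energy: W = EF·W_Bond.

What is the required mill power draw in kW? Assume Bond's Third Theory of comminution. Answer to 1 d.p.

W = 10·Wi·[P80^(−½) − F80^(−½)]
W = 10·8.7·(1/√449 − 1/√17146) = 10·8.7·(0.039556) = 3.4414 kWh/t
Corrected W = EF·W_Bond = 1.25·3.4414 = 4.3017 kWh/t
Power = W × throughput = 4.3017 kWh/t × 246.8 t/h = 1061.7 kW

P = 1061.7 kW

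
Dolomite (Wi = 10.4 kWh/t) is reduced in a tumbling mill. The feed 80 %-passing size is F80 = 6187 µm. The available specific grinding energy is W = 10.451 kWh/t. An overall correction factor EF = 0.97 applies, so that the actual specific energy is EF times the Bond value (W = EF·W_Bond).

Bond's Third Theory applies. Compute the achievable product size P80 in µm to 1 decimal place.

W = 10 Wi (P80^-0.5 − F80^-0.5)
W_Bond = W / EF = 10.451 / 0.97 = 10.7742 kWh/t
P80^(−½) = W_Bond/(10 Wi) + F80^(−½)
  = 10.7742/(10·10.4) + 1/√6187 = 0.103598 + 0.012713 = 0.116312
P80 = (1/0.116312)² = 8.5976² = 73.92 µm

P80 = 73.9 µm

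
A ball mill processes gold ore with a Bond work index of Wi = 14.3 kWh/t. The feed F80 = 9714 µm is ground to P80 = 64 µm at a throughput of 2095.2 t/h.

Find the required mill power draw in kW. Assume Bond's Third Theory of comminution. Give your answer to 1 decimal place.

W = 10·Wi·(P80^(-½) − F80^(-½))
W = 10·14.3·(1/√64 − 1/√9714) = 10·14.3·(0.114854) = 16.4241 kWh/t
Mill draw = 16.4241 × 2095.2 = 34411.8 kW

P = 34411.8 kW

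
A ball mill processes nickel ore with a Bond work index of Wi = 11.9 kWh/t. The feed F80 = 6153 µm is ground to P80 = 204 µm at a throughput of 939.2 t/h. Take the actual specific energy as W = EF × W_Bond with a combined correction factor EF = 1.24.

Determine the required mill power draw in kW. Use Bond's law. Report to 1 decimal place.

P = 7936.3 kW

W = 10 Wi (P80^-0.5 − F80^-0.5)
W = 10·11.9·(1/√204 − 1/√6153) = 10·11.9·(0.057266) = 6.8146 kWh/t
W_actual = 1.24 × 6.8146 = 8.4501 kWh/t
P = W·T = 8.4501·939.2 = 7936.3 kW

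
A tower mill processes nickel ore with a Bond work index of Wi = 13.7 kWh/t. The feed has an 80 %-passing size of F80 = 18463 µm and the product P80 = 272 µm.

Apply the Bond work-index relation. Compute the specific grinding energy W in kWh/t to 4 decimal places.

Bond:  W = 10 Wi (1/√P − 1/√F)
1/√272 = 0.060634;  1/√18463 = 0.007360
W = 10·13.7·(0.060634 − 0.007360) = 7.2986 kWh/t

W = 7.2986 kWh/t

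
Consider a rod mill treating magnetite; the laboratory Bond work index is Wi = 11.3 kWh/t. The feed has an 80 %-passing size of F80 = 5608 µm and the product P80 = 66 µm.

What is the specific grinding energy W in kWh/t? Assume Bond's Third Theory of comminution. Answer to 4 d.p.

W = 12.4004 kWh/t

Bond: W = 10·Wi·(1/√P80 − 1/√F80)
1/√66 = 0.123091;  1/√5608 = 0.013354
W = 10·11.3·(0.123091 − 0.013354) = 12.4004 kWh/t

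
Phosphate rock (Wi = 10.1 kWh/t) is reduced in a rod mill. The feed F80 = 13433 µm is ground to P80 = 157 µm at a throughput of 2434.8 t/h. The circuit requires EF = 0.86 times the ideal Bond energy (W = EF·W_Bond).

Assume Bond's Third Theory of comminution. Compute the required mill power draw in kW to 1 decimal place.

P = 15053.8 kW

W = 10 Wi (P80^-0.5 − F80^-0.5)
W = 10·10.1·(1/√157 − 1/√13433) = 10·10.1·(0.071181) = 7.1892 kWh/t
With EF = 0.86: W = 7.1892·0.86 = 6.1827 kWh/t
P_mill = W·ṁ = 6.1827·2434.8 = 15053.8 kW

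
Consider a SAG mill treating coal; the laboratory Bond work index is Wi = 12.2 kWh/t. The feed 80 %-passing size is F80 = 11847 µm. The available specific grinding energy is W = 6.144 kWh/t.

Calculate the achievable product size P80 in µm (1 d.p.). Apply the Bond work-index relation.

W = 10 Wi (1/√P80 − 1/√F80)  [Bond]
P80^-0.5 = F80^-0.5 + W/(10 Wi)
  = 6.1440/(10·12.2) + 1/√11847 = 0.050361 + 0.009187 = 0.059548
P80 = (1/0.059548)² = 16.7931² = 282.01 µm

P80 = 282.0 µm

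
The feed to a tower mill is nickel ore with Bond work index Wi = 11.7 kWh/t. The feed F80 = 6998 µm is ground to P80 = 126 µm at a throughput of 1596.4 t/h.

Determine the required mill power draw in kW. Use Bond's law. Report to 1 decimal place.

Bond:  W = 10 Wi (1/√P − 1/√F)
W = 10·11.7·(1/√126 − 1/√6998) = 10·11.7·(0.077133) = 9.0246 kWh/t
P = W·T = 9.0246·1596.4 = 14406.8 kW

P = 14406.8 kW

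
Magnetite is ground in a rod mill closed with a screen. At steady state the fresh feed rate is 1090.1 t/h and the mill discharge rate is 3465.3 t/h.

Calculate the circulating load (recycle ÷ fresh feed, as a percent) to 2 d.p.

CL = 217.89 %

Steady state: M = F + R.
R = M − F = 3465.3 − 1090.1 = 2375.2 t/h
CL = 100·R/F = 100·2375.2/1090.1 = 217.89 %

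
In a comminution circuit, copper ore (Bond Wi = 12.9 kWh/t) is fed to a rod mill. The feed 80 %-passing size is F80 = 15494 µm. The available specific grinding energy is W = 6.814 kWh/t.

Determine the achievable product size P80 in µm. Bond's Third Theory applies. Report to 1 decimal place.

P80 = 270.0 µm

W = 10 Wi / √P80 − 10 Wi / √F80
P80^(−½) = W/(10 Wi) + F80^(−½)
  = 6.8140/(10·12.9) + 1/√15494 = 0.052822 + 0.008034 = 0.060855
P80 = (1/0.060855)² = 16.4324² = 270.02 µm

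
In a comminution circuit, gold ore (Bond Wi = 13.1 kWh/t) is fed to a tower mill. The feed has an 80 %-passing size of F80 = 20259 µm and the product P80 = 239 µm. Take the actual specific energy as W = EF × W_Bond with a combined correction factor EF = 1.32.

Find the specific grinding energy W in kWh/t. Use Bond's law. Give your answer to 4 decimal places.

W = 9.9704 kWh/t

W = 10·Wi·[P80^(−½) − F80^(−½)]
1/√239 = 0.064685;  1/√20259 = 0.007026
W = 10·13.1·(0.064685 − 0.007026) = 7.5533 kWh/t
Apply correction: 7.5533 × 1.32 = 9.9704 kWh/t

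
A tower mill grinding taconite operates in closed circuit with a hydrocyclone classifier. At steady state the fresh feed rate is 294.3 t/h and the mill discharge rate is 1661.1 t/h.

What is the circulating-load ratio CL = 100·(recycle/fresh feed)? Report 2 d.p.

M = F + R at steady state, so:
R = M − F = 1661.1 − 294.3 = 1366.8 t/h
CL = 100·R/F = 100·1366.8/294.3 = 464.42 %

CL = 464.42 %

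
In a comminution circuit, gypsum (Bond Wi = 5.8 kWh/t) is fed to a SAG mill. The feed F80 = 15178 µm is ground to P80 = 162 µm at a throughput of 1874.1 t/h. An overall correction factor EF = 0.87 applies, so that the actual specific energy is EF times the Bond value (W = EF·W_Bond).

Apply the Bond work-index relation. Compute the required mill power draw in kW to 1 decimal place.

P = 6662.3 kW

W = 10 Wi / √P80 − 10 Wi / √F80
W = 10·5.8·(1/√162 − 1/√15178) = 10·5.8·(0.070450) = 4.0861 kWh/t
Apply correction: 4.0861 × 0.87 = 3.5549 kWh/t
P = W·T = 3.5549·1874.1 = 6662.3 kW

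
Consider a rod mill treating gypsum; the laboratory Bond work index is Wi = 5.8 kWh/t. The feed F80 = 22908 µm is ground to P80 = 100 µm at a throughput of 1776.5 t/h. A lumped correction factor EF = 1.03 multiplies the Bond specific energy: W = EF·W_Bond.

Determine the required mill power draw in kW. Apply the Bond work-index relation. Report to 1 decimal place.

W = 10 Wi (1/√P80 − 1/√F80)  [Bond]
W = 10·5.8·(1/√100 − 1/√22908) = 10·5.8·(0.093393) = 5.4168 kWh/t
With EF = 1.03: W = 5.4168·1.03 = 5.5793 kWh/t
Power = W × throughput = 5.5793 kWh/t × 1776.5 t/h = 9911.6 kW

P = 9911.6 kW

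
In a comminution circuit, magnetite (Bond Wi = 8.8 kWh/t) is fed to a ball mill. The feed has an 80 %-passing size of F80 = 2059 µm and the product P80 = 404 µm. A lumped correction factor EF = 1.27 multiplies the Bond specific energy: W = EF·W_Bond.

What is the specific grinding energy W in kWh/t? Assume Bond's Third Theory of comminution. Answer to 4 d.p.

W = 10·Wi·[P80^(−½) − F80^(−½)]
1/√404 = 0.049752;  1/√2059 = 0.022038
W = 10·8.8·(0.049752 − 0.022038) = 2.4388 kWh/t
With EF = 1.27: W = 2.4388·1.27 = 3.0973 kWh/t

W = 3.0973 kWh/t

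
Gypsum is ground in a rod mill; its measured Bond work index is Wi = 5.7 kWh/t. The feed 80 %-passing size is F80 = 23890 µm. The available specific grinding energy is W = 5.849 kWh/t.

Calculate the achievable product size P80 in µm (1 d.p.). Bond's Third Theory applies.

P80 = 84.0 µm

W = 10·Wi·[P80^(−½) − F80^(−½)]
⇒ 1/√P80 = W/(10 Wi) + 1/√F80
  = 5.8490/(10·5.7) + 1/√23890 = 0.102614 + 0.006470 = 0.109084
P80 = (1/0.109084)² = 9.1673² = 84.04 µm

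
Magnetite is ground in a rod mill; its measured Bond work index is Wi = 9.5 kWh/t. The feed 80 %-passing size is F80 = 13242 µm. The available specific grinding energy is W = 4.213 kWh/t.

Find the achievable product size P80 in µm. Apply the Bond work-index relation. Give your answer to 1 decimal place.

P80 = 355.5 µm

W = 10 Wi (1/√P80 − 1/√F80)  [Bond]
1/√P80 = 1/√F80 + W/(10·Wi)
  = 4.2130/(10·9.5) + 1/√13242 = 0.044347 + 0.008690 = 0.053037
P80 = (1/0.053037)² = 18.8546² = 355.50 µm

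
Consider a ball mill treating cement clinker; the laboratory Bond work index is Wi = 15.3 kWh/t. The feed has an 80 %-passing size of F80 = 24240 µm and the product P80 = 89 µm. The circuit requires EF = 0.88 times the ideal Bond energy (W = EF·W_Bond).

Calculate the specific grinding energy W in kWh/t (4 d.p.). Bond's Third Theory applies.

W = 13.4070 kWh/t

W = 10·Wi·[P80^(−½) − F80^(−½)]
1/√89 = 0.106000;  1/√24240 = 0.006423
W = 10·15.3·(0.106000 − 0.006423) = 15.2353 kWh/t
W_actual = 0.88 × 15.2353 = 13.4070 kWh/t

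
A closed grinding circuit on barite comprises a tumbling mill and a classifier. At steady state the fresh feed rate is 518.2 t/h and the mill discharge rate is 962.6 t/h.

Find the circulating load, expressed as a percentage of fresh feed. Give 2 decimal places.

CL = 85.76 %

Discharge = new feed + return, hence
R = M − F = 962.6 − 518.2 = 444.4 t/h
CL = 100·R/F = 100·444.4/518.2 = 85.76 %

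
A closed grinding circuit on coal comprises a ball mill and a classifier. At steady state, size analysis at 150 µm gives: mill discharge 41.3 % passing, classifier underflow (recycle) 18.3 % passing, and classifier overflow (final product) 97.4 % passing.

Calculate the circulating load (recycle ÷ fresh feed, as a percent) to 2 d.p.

Mass balance on the −150 µm fraction:
d + r·d = r·u + o → r(d−u) = o−d
r = (97.4 − 41.3)/(41.3 − 18.3) = 56.1/23.0 = 2.4391
CL = 100·r = 243.91 %

CL = 243.91 %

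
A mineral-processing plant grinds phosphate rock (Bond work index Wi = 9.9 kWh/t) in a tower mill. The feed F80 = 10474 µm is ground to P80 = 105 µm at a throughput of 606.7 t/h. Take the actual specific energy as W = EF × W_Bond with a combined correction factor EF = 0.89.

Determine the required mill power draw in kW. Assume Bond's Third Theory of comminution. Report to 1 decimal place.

P = 4694.5 kW

W = 10 Wi / √P80 − 10 Wi / √F80
W = 10·9.9·(1/√105 − 1/√10474) = 10·9.9·(0.087819) = 8.6941 kWh/t
Corrected W = EF·W_Bond = 0.89·8.6941 = 7.7377 kWh/t
P = W·T = 7.7377·606.7 = 4694.5 kW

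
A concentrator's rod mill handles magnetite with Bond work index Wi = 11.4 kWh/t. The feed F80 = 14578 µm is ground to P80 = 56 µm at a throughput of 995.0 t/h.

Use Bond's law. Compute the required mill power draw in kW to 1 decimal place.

W = 10 Wi (1/√P80 − 1/√F80)  [Bond]
W = 10·11.4·(1/√56 − 1/√14578) = 10·11.4·(0.125348) = 14.2897 kWh/t
P = W·T = 14.2897·995.0 = 14218.3 kW

P = 14218.3 kW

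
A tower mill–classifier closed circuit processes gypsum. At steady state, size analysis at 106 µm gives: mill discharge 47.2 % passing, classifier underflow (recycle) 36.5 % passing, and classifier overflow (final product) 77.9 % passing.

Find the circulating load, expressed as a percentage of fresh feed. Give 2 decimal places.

Two-product formula at 106 µm:
(1+r)d = ru + o → r = (o−d)/(d−u)
r = (77.9 − 47.2)/(47.2 − 36.5) = 30.7/10.7 = 2.8692
CL = 100·r = 286.92 %

CL = 286.92 %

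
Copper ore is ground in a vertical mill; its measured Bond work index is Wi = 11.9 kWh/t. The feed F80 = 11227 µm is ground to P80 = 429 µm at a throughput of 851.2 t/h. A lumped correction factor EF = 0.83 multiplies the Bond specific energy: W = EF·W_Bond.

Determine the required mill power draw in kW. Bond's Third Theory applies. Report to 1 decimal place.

W = 10 Wi (1/√P80 − 1/√F80)  [Bond]
W = 10·11.9·(1/√429 − 1/√11227) = 10·11.9·(0.038843) = 4.6223 kWh/t
W_actual = 0.83 × 4.6223 = 3.8365 kWh/t
Power = W × throughput = 3.8365 kWh/t × 851.2 t/h = 3265.6 kW

P = 3265.6 kW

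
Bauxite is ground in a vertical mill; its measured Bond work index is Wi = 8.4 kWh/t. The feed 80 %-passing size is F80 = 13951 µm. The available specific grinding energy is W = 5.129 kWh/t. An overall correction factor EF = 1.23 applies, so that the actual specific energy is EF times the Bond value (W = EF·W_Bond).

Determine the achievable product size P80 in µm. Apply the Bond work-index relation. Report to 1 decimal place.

P80 = 296.2 µm

W = 10 Wi (P80^-0.5 − F80^-0.5)
W_Bond = W / EF = 5.129 / 1.23 = 4.1699 kWh/t
P80^(−½) = W_Bond/(10 Wi) + F80^(−½)
  = 4.1699/(10·8.4) + 1/√13951 = 0.049642 + 0.008466 = 0.058108
P80 = (1/0.058108)² = 17.2093² = 296.16 µm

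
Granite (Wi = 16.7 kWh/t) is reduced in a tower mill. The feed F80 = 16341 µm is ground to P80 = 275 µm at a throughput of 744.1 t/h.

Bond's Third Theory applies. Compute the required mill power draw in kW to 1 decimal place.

P = 6521.3 kW

W = 10·Wi·(P80^(-½) − F80^(-½))
W = 10·16.7·(1/√275 − 1/√16341) = 10·16.7·(0.052479) = 8.7641 kWh/t
Power = W × throughput = 8.7641 kWh/t × 744.1 t/h = 6521.3 kW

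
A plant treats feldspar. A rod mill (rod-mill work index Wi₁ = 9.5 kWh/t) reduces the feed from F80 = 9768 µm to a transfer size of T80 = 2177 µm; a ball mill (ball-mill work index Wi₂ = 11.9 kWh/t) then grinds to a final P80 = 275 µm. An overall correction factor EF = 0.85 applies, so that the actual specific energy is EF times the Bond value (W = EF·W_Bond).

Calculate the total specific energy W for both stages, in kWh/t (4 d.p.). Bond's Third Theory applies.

W = 10 Wi (1/√P80 − 1/√F80)  [Bond]
Stage 1 (9768→2177 µm, Wi₁=9.5): W₁ = 10·9.5·(0.021432 − 0.010118) = 1.0749 kWh/t
Stage 2 (2177→275 µm, Wi₂=11.9): W₂ = 10·11.9·(0.060302 − 0.021432) = 4.6255 kWh/t
W = W₁ + W₂ = 1.0749 + 4.6255 = 5.7004 kWh/t
Corrected W = EF·W_Bond = 0.85·5.7004 = 4.8453 kWh/t

W = 4.8453 kWh/t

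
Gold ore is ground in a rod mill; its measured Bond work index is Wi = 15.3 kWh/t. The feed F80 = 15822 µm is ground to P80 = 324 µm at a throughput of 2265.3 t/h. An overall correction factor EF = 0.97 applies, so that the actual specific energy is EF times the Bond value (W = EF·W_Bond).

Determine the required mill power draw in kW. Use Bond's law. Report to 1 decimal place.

Bond:  W = 10 Wi (1/√P − 1/√F)
W = 10·15.3·(1/√324 − 1/√15822) = 10·15.3·(0.047606) = 7.2836 kWh/t
Apply correction: 7.2836 × 0.97 = 7.0651 kWh/t
Power = W × throughput = 7.0651 kWh/t × 2265.3 t/h = 16004.6 kW

P = 16004.6 kW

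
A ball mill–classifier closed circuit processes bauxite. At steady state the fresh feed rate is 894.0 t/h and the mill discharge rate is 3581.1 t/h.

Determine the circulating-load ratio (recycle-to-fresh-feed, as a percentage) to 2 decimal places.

M = F + R at steady state, so:
R = M − F = 3581.1 − 894.0 = 2687.1 t/h
CL = 100·R/F = 100·2687.1/894.0 = 300.57 %

CL = 300.57 %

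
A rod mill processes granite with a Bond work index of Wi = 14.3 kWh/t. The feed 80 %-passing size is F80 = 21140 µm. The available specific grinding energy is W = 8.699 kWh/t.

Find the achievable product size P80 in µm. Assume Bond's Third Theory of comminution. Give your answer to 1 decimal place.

P80 = 218.1 µm

Bond:  W = 10 Wi (1/√P − 1/√F)
⇒ 1/√P80 = W/(10·Wi) + 1/√F80
  = 8.6990/(10·14.3) + 1/√21140 = 0.060832 + 0.006878 = 0.067710
P80 = (1/0.067710)² = 14.7689² = 218.12 µm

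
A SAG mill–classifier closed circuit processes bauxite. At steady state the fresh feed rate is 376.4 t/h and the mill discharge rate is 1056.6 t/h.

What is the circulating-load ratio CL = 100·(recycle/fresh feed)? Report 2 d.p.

Discharge = new feed + return, hence
R = M − F = 1056.6 − 376.4 = 680.2 t/h
CL = 100·R/F = 100·680.2/376.4 = 180.71 %

CL = 180.71 %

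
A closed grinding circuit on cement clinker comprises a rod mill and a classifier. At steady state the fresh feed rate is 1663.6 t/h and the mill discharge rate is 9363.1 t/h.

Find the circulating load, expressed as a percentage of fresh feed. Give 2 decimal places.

CL = 462.82 %

Steady state: M = F + R.
R = M − F = 9363.1 − 1663.6 = 7699.5 t/h
CL = 100·R/F = 100·7699.5/1663.6 = 462.82 %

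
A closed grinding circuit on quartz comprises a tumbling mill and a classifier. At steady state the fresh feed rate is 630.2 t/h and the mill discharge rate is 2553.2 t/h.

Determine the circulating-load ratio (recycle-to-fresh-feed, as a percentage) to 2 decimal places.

M = F + R at steady state, so:
R = M − F = 2553.2 − 630.2 = 1923.0 t/h
CL = 100·R/F = 100·1923.0/630.2 = 305.14 %

CL = 305.14 %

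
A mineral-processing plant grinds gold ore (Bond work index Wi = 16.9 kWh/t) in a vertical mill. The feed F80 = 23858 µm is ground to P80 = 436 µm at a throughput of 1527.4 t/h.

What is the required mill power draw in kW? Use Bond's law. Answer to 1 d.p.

W = 10 Wi (1/√P80 − 1/√F80)  [Bond]
W = 10·16.9·(1/√436 − 1/√23858) = 10·16.9·(0.041417) = 6.9995 kWh/t
P_mill = W·ṁ = 6.9995·1527.4 = 10691.0 kW

P = 10691.0 kW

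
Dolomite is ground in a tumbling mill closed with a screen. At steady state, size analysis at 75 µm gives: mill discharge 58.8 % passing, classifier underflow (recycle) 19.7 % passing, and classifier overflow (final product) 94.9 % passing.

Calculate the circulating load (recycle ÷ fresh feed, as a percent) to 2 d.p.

Balance %-passing 75 µm (r = R/F):
(1+r)·d = r·u + o ⇒ r = (o−d)/(d−u)
r = (94.9 − 58.8)/(58.8 − 19.7) = 36.1/39.1 = 0.9233
CL = 100·r = 92.33 %

CL = 92.33 %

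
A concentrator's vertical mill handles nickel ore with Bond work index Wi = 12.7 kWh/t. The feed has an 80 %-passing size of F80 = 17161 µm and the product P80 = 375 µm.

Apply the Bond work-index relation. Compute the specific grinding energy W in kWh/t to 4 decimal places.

W = 5.5888 kWh/t

W = 10·Wi·[P80^(−½) − F80^(−½)]
1/√375 = 0.051640;  1/√17161 = 0.007634
W = 10·12.7·(0.051640 − 0.007634) = 5.5888 kWh/t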